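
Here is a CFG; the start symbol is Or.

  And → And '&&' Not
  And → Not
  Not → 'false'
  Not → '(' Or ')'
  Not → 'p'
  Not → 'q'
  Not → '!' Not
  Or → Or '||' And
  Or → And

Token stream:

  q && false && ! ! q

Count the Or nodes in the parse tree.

[Or [And [And [And [Not q]] && [Not false]] && [Not ! [Not ! [Not q]]]]]

1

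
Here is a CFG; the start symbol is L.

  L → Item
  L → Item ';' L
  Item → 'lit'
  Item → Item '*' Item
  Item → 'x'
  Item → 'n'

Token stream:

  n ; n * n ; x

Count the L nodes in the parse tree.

[L [Item n] ; [L [Item [Item n] * [Item n]] ; [L [Item x]]]]

3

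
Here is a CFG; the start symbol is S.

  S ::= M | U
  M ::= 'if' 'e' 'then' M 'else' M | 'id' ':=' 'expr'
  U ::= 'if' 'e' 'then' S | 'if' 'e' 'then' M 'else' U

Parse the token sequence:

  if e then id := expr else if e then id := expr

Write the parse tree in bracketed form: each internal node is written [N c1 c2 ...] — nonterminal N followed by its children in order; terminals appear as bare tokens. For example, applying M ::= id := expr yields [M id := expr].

S
U
if e then M else U
if e then id := expr else U
if e then id := expr else if e then S
if e then id := expr else if e then M
if e then id := expr else if e then id := expr

[S [U if e then [M id := expr] else [U if e then [S [M id := expr]]]]]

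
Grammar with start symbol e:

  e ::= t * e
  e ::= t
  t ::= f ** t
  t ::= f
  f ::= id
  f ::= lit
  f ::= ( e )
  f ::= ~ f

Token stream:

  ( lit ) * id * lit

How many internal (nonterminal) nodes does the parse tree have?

12

[e [t [f ( [e [t [f lit]]] )]] * [e [t [f id]] * [e [t [f lit]]]]]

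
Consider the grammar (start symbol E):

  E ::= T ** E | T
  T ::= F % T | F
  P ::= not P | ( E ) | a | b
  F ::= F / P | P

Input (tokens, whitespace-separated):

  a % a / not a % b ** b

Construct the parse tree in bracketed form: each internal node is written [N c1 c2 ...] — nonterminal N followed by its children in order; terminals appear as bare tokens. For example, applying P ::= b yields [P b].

[E [T [F [P a]] % [T [F [F [P a]] / [P not [P a]]] % [T [F [P b]]]]] ** [E [T [F [P b]]]]]

E
T ** E
F % T ** E
P % T ** E
a % T ** E
a % F % T ** E
a % F / P % T ** E
a % P / P % T ** E
a % a / P % T ** E
a % a / not P % T ** E
a % a / not a % T ** E
a % a / not a % F ** E
a % a / not a % P ** E
a % a / not a % b ** E
a % a / not a % b ** T
a % a / not a % b ** F
a % a / not a % b ** P
a % a / not a % b ** b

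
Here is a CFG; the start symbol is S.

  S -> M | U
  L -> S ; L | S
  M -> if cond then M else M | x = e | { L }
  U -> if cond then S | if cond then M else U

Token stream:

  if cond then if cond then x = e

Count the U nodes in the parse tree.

[S [U if cond then [S [U if cond then [S [M x = e]]]]]]

2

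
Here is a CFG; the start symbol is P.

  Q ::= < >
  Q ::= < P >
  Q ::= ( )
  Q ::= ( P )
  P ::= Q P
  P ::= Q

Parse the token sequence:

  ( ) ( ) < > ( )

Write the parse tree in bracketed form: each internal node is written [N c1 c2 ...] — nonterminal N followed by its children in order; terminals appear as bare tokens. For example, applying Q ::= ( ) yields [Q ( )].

P
Q P
( ) P
( ) Q P
( ) ( ) P
( ) ( ) Q P
( ) ( ) < > P
( ) ( ) < > Q
( ) ( ) < > ( )

[P [Q ( )] [P [Q ( )] [P [Q < >] [P [Q ( )]]]]]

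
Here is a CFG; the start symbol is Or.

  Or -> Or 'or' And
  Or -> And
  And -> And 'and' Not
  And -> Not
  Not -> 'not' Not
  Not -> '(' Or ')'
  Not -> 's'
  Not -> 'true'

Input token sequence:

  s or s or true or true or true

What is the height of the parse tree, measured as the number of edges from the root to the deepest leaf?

7

[Or [Or [Or [Or [Or [And [Not s]]] or [And [Not s]]] or [And [Not true]]] or [And [Not true]]] or [And [Not true]]]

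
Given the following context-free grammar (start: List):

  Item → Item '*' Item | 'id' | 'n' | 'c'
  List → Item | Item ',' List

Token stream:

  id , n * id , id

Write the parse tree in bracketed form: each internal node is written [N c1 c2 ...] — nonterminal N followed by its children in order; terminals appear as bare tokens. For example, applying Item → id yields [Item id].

[List [Item id] , [List [Item [Item n] * [Item id]] , [List [Item id]]]]

List
Item , List
id , List
id , Item , List
id , Item * Item , List
id , n * Item , List
id , n * id , List
id , n * id , Item
id , n * id , id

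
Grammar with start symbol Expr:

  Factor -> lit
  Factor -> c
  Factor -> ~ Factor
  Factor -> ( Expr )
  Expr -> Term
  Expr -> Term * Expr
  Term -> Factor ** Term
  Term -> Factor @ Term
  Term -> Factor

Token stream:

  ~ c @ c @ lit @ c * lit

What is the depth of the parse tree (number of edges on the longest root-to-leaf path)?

6

[Expr [Term [Factor ~ [Factor c]] @ [Term [Factor c] @ [Term [Factor lit] @ [Term [Factor c]]]]] * [Expr [Term [Factor lit]]]]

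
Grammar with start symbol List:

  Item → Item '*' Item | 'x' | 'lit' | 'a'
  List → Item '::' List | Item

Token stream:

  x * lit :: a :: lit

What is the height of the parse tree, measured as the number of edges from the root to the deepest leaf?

[List [Item [Item x] * [Item lit]] :: [List [Item a] :: [List [Item lit]]]]

4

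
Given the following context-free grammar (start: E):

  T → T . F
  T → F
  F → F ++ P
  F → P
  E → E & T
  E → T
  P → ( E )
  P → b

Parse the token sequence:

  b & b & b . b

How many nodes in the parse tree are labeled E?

[E [E [E [T [F [P b]]]] & [T [F [P b]]]] & [T [T [F [P b]]] . [F [P b]]]]

3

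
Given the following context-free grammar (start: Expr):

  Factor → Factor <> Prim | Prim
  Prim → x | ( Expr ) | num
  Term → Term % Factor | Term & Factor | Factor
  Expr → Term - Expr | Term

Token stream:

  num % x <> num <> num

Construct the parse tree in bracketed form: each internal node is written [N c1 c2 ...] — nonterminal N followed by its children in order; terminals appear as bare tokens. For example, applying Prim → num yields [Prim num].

Expr
Term
Term % Factor
Factor % Factor
Prim % Factor
num % Factor
num % Factor <> Prim
num % Factor <> Prim <> Prim
num % Prim <> Prim <> Prim
num % x <> Prim <> Prim
num % x <> num <> Prim
num % x <> num <> num

[Expr [Term [Term [Factor [Prim num]]] % [Factor [Factor [Factor [Prim x]] <> [Prim num]] <> [Prim num]]]]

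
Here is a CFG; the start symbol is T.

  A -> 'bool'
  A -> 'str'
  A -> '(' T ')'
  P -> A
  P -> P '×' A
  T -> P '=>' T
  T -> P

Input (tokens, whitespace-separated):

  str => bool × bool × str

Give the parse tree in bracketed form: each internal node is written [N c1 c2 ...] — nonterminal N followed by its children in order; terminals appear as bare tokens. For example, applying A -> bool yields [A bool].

[T [P [A str]] => [T [P [P [P [A bool]] × [A bool]] × [A str]]]]

T
P => T
A => T
str => T
str => P
str => P × A
str => P × A × A
str => A × A × A
str => bool × A × A
str => bool × bool × A
str => bool × bool × str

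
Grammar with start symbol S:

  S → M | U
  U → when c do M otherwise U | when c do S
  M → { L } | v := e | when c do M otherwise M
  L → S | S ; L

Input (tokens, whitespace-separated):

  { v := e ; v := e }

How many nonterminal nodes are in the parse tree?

8

[S [M { [L [S [M v := e]] ; [L [S [M v := e]]]] }]]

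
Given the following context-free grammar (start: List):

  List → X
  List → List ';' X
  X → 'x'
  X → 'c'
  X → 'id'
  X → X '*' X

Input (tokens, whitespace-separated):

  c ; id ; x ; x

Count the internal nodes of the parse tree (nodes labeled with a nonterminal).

[List [List [List [List [X c]] ; [X id]] ; [X x]] ; [X x]]

8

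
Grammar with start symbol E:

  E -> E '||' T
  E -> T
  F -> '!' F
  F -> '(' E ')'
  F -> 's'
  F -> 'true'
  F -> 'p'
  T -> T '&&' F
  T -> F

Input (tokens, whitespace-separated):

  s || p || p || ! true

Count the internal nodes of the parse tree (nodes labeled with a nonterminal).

13

[E [E [E [E [T [F s]]] || [T [F p]]] || [T [F p]]] || [T [F ! [F true]]]]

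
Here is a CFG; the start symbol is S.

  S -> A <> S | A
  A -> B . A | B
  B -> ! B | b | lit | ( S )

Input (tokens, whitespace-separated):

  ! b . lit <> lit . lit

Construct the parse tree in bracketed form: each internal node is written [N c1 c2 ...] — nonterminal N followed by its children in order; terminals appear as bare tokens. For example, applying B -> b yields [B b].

[S [A [B ! [B b]] . [A [B lit]]] <> [S [A [B lit] . [A [B lit]]]]]

S
A <> S
B . A <> S
! B . A <> S
! b . A <> S
! b . B <> S
! b . lit <> S
! b . lit <> A
! b . lit <> B . A
! b . lit <> lit . A
! b . lit <> lit . B
! b . lit <> lit . lit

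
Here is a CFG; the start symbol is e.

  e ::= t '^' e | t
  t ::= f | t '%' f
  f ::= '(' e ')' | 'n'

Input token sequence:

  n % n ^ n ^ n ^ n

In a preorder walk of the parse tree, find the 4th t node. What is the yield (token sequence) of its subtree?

[e [t [t [f n]] % [f n]] ^ [e [t [f n]] ^ [e [t [f n]] ^ [e [t [f n]]]]]]

n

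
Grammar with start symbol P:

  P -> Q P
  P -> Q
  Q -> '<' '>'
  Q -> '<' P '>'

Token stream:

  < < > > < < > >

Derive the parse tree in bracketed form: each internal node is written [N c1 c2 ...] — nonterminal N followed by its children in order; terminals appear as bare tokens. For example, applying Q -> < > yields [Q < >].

[P [Q < [P [Q < >]] >] [P [Q < [P [Q < >]] >]]]

P
Q P
< P > P
< Q > P
< < > > P
< < > > Q
< < > > < P >
< < > > < Q >
< < > > < < > >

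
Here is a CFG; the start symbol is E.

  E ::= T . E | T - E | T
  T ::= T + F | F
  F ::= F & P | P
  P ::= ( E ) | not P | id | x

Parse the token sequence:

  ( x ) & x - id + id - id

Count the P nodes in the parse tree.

6

[E [T [F [F [P ( [E [T [F [P x]]]] )]] & [P x]]] - [E [T [T [F [P id]]] + [F [P id]]] - [E [T [F [P id]]]]]]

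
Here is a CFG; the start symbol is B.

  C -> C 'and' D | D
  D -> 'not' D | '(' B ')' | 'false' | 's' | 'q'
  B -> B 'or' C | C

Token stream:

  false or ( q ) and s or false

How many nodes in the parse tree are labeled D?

[B [B [B [C [D false]]] or [C [C [D ( [B [C [D q]]] )]] and [D s]]] or [C [D false]]]

5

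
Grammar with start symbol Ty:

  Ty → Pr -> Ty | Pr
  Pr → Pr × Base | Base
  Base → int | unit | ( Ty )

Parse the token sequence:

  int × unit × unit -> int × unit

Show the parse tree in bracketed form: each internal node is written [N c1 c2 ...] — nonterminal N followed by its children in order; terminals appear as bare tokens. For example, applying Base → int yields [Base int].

Ty
Pr -> Ty
Pr × Base -> Ty
Pr × Base × Base -> Ty
Base × Base × Base -> Ty
int × Base × Base -> Ty
int × unit × Base -> Ty
int × unit × unit -> Ty
int × unit × unit -> Pr
int × unit × unit -> Pr × Base
int × unit × unit -> Base × Base
int × unit × unit -> int × Base
int × unit × unit -> int × unit

[Ty [Pr [Pr [Pr [Base int]] × [Base unit]] × [Base unit]] -> [Ty [Pr [Pr [Base int]] × [Base unit]]]]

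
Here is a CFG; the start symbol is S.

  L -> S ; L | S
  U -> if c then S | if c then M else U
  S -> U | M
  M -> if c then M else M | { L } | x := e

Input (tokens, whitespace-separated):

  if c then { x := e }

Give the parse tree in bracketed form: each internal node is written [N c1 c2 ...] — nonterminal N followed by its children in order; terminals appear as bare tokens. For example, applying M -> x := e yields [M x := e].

S
U
if c then S
if c then M
if c then { L }
if c then { S }
if c then { M }
if c then { x := e }

[S [U if c then [S [M { [L [S [M x := e]]] }]]]]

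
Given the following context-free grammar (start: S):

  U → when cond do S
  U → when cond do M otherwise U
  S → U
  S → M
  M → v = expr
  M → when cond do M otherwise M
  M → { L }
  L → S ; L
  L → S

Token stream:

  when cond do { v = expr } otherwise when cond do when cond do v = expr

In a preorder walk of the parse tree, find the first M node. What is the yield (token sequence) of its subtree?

{ v = expr }

[S [U when cond do [M { [L [S [M v = expr]]] }] otherwise [U when cond do [S [U when cond do [S [M v = expr]]]]]]]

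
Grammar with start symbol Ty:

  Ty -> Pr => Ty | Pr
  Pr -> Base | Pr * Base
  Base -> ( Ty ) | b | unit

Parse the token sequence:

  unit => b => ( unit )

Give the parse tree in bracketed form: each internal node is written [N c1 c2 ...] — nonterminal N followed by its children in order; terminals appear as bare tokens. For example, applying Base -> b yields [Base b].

Ty
Pr => Ty
Base => Ty
unit => Ty
unit => Pr => Ty
unit => Base => Ty
unit => b => Ty
unit => b => Pr
unit => b => Base
unit => b => ( Ty )
unit => b => ( Pr )
unit => b => ( Base )
unit => b => ( unit )

[Ty [Pr [Base unit]] => [Ty [Pr [Base b]] => [Ty [Pr [Base ( [Ty [Pr [Base unit]]] )]]]]]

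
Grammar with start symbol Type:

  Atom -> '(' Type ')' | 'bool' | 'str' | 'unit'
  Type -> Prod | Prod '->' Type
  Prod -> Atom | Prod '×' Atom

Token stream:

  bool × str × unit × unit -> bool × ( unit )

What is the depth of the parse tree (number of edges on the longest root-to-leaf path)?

7

[Type [Prod [Prod [Prod [Prod [Atom bool]] × [Atom str]] × [Atom unit]] × [Atom unit]] -> [Type [Prod [Prod [Atom bool]] × [Atom ( [Type [Prod [Atom unit]]] )]]]]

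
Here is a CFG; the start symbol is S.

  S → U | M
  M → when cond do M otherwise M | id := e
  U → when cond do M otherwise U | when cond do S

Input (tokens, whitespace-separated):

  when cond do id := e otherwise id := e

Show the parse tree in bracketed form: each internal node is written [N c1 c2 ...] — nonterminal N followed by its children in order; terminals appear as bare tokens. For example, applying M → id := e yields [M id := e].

S
M
when cond do M otherwise M
when cond do id := e otherwise M
when cond do id := e otherwise id := e

[S [M when cond do [M id := e] otherwise [M id := e]]]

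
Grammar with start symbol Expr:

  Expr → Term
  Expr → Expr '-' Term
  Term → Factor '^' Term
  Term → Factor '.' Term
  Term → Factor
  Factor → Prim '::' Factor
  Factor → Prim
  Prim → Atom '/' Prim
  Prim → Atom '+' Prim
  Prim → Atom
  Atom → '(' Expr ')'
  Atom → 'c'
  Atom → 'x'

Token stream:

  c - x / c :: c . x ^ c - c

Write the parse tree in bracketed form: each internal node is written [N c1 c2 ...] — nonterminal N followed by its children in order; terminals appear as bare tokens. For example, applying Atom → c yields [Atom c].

[Expr [Expr [Expr [Term [Factor [Prim [Atom c]]]]] - [Term [Factor [Prim [Atom x] / [Prim [Atom c]]] :: [Factor [Prim [Atom c]]]] . [Term [Factor [Prim [Atom x]]] ^ [Term [Factor [Prim [Atom c]]]]]]] - [Term [Factor [Prim [Atom c]]]]]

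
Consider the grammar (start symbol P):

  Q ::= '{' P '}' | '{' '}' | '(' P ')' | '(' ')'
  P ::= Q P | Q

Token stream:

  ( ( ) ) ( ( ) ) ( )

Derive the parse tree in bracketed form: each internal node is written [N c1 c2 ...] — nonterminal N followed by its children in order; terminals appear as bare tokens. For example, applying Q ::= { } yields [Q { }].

[P [Q ( [P [Q ( )]] )] [P [Q ( [P [Q ( )]] )] [P [Q ( )]]]]

P
Q P
( P ) P
( Q ) P
( ( ) ) P
( ( ) ) Q P
( ( ) ) ( P ) P
( ( ) ) ( Q ) P
( ( ) ) ( ( ) ) P
( ( ) ) ( ( ) ) Q
( ( ) ) ( ( ) ) ( )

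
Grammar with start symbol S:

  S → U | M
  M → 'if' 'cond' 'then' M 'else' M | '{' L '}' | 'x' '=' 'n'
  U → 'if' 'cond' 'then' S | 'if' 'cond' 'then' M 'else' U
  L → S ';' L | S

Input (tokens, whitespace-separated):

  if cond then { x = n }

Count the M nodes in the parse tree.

[S [U if cond then [S [M { [L [S [M x = n]]] }]]]]

2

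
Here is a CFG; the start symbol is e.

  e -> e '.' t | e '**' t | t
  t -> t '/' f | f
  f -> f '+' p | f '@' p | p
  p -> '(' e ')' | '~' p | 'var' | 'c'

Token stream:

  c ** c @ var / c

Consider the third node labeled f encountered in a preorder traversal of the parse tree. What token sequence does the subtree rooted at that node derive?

c

[e [e [t [f [p c]]]] ** [t [t [f [f [p c]] @ [p var]]] / [f [p c]]]]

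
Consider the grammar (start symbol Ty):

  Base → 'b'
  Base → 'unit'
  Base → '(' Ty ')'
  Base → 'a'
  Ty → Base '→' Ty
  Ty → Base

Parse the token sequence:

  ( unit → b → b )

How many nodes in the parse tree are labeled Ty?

4

[Ty [Base ( [Ty [Base unit] → [Ty [Base b] → [Ty [Base b]]]] )]]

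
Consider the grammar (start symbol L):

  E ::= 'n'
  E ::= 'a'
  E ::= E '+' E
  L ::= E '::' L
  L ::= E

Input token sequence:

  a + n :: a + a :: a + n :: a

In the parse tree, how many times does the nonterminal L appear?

4

[L [E [E a] + [E n]] :: [L [E [E a] + [E a]] :: [L [E [E a] + [E n]] :: [L [E a]]]]]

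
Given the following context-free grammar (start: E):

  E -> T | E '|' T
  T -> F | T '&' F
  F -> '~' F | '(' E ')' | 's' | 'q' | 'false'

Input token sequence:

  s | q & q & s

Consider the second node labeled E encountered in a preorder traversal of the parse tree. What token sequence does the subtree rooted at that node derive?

s

[E [E [T [F s]]] | [T [T [T [F q]] & [F q]] & [F s]]]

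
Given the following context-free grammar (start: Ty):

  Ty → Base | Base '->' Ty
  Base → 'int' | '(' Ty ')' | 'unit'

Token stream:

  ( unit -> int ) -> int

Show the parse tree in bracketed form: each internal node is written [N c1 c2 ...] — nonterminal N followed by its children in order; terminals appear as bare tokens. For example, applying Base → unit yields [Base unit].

[Ty [Base ( [Ty [Base unit] -> [Ty [Base int]]] )] -> [Ty [Base int]]]

Ty
Base -> Ty
( Ty ) -> Ty
( Base -> Ty ) -> Ty
( unit -> Ty ) -> Ty
( unit -> Base ) -> Ty
( unit -> int ) -> Ty
( unit -> int ) -> Base
( unit -> int ) -> int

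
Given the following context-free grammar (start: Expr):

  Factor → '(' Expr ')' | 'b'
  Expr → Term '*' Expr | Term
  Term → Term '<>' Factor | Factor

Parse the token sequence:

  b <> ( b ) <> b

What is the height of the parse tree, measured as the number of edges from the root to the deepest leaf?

[Expr [Term [Term [Term [Factor b]] <> [Factor ( [Expr [Term [Factor b]]] )]] <> [Factor b]]]

7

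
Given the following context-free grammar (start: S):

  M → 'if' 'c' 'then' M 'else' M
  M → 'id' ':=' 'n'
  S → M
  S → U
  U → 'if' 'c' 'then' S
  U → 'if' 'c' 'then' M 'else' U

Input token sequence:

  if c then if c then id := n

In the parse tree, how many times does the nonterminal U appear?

2

[S [U if c then [S [U if c then [S [M id := n]]]]]]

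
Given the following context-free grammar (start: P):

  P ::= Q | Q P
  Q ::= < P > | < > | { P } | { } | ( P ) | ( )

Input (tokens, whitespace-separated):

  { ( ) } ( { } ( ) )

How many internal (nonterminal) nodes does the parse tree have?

[P [Q { [P [Q ( )]] }] [P [Q ( [P [Q { }] [P [Q ( )]]] )]]]

10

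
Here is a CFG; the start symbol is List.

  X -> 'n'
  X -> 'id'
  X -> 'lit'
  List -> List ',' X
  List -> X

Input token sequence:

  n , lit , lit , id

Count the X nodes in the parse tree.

[List [List [List [List [X n]] , [X lit]] , [X lit]] , [X id]]

4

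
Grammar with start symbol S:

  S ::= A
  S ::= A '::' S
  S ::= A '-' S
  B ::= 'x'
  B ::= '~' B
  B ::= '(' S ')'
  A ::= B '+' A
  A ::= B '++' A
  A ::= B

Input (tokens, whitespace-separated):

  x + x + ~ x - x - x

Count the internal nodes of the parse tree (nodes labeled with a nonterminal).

14

[S [A [B x] + [A [B x] + [A [B ~ [B x]]]]] - [S [A [B x]] - [S [A [B x]]]]]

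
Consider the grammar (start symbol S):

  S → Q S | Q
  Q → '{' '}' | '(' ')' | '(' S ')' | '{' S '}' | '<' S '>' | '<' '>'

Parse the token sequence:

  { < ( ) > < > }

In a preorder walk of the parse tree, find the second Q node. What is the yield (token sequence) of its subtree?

[S [Q { [S [Q < [S [Q ( )]] >] [S [Q < >]]] }]]

< ( ) >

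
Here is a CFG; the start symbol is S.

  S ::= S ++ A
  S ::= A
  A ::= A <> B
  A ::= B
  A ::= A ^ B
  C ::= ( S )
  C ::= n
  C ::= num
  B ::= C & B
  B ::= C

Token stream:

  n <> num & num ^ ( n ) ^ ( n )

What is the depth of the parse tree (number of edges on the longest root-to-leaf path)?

[S [A [A [A [A [B [C n]]] <> [B [C num] & [B [C num]]]] ^ [B [C ( [S [A [B [C n]]]] )]]] ^ [B [C ( [S [A [B [C n]]]] )]]]]

9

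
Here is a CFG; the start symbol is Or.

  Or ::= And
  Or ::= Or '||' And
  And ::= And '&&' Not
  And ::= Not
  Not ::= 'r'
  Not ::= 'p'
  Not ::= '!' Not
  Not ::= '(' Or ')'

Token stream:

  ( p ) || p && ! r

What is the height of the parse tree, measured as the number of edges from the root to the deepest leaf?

[Or [Or [And [Not ( [Or [And [Not p]]] )]]] || [And [And [Not p]] && [Not ! [Not r]]]]

7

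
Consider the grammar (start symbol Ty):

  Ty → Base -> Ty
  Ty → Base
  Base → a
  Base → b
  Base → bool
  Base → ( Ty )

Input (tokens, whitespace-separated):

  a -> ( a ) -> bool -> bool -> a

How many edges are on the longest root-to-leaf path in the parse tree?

6

[Ty [Base a] -> [Ty [Base ( [Ty [Base a]] )] -> [Ty [Base bool] -> [Ty [Base bool] -> [Ty [Base a]]]]]]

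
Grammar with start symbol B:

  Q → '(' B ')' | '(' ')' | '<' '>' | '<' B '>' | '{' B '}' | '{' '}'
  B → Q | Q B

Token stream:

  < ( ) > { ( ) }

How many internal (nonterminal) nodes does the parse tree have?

8

[B [Q < [B [Q ( )]] >] [B [Q { [B [Q ( )]] }]]]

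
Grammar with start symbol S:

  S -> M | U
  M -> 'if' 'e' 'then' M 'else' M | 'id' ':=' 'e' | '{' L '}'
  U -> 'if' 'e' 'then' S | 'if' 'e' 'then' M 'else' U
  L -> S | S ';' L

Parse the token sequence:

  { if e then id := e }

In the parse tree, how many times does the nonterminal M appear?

[S [M { [L [S [U if e then [S [M id := e]]]]] }]]

2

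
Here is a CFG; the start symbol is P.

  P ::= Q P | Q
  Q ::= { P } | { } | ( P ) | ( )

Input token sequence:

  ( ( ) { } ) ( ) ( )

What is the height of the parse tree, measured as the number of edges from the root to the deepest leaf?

[P [Q ( [P [Q ( )] [P [Q { }]]] )] [P [Q ( )] [P [Q ( )]]]]

5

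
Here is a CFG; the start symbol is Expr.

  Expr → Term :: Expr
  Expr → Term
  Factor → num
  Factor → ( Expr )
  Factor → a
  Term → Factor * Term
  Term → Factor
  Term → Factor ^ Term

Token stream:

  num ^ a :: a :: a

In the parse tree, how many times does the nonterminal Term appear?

4

[Expr [Term [Factor num] ^ [Term [Factor a]]] :: [Expr [Term [Factor a]] :: [Expr [Term [Factor a]]]]]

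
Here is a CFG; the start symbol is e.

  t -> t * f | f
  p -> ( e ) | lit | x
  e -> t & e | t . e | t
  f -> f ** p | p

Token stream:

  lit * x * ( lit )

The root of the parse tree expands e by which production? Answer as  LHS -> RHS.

e -> t

[e [t [t [t [f [p lit]]] * [f [p x]]] * [f [p ( [e [t [f [p lit]]]] )]]]]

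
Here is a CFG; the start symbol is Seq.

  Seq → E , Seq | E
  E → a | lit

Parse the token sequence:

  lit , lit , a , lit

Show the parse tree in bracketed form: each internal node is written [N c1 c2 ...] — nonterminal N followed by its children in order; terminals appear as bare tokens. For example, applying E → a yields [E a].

Seq
E , Seq
lit , Seq
lit , E , Seq
lit , lit , Seq
lit , lit , E , Seq
lit , lit , a , Seq
lit , lit , a , E
lit , lit , a , lit

[Seq [E lit] , [Seq [E lit] , [Seq [E a] , [Seq [E lit]]]]]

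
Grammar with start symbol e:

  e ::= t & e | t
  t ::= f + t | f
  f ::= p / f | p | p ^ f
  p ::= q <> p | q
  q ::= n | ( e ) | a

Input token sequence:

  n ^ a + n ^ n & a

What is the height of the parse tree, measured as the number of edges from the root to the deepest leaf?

7

[e [t [f [p [q n]] ^ [f [p [q a]]]] + [t [f [p [q n]] ^ [f [p [q n]]]]]] & [e [t [f [p [q a]]]]]]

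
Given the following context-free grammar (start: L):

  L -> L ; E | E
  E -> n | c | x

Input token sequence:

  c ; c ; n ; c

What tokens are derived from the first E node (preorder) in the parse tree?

[L [L [L [L [E c]] ; [E c]] ; [E n]] ; [E c]]

c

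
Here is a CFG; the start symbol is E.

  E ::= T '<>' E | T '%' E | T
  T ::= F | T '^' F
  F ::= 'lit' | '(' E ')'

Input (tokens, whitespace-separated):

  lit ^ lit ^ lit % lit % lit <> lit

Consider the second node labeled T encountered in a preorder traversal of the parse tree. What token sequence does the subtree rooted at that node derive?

lit ^ lit

[E [T [T [T [F lit]] ^ [F lit]] ^ [F lit]] % [E [T [F lit]] % [E [T [F lit]] <> [E [T [F lit]]]]]]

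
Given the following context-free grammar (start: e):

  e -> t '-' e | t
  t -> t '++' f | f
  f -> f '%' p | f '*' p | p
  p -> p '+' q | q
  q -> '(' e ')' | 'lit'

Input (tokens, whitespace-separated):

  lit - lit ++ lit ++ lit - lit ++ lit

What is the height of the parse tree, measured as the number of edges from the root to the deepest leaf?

8

[e [t [f [p [q lit]]]] - [e [t [t [t [f [p [q lit]]]] ++ [f [p [q lit]]]] ++ [f [p [q lit]]]] - [e [t [t [f [p [q lit]]]] ++ [f [p [q lit]]]]]]]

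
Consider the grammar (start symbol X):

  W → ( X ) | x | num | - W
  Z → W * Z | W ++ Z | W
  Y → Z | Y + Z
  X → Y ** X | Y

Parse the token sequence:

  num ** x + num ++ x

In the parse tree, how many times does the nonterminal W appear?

[X [Y [Z [W num]]] ** [X [Y [Y [Z [W x]]] + [Z [W num] ++ [Z [W x]]]]]]

4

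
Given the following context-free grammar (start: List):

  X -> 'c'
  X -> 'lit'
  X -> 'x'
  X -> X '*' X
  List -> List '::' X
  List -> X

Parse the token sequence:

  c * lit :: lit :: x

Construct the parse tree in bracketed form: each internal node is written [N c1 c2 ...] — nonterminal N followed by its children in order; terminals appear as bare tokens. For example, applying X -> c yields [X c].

[List [List [List [X [X c] * [X lit]]] :: [X lit]] :: [X x]]

List
List :: X
List :: X :: X
X :: X :: X
X * X :: X :: X
c * X :: X :: X
c * lit :: X :: X
c * lit :: lit :: X
c * lit :: lit :: x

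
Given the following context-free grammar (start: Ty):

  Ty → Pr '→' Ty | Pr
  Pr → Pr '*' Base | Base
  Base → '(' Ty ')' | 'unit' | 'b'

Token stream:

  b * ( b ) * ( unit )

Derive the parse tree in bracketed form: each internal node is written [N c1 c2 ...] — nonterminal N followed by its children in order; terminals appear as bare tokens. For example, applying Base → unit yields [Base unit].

Ty
Pr
Pr * Base
Pr * Base * Base
Base * Base * Base
b * Base * Base
b * ( Ty ) * Base
b * ( Pr ) * Base
b * ( Base ) * Base
b * ( b ) * Base
b * ( b ) * ( Ty )
b * ( b ) * ( Pr )
b * ( b ) * ( Base )
b * ( b ) * ( unit )

[Ty [Pr [Pr [Pr [Base b]] * [Base ( [Ty [Pr [Base b]]] )]] * [Base ( [Ty [Pr [Base unit]]] )]]]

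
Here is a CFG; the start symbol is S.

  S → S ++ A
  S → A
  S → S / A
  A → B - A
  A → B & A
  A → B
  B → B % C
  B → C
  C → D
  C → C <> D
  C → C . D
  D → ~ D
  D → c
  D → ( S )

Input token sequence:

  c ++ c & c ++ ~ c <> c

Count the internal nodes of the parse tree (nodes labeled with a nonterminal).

[S [S [S [A [B [C [D c]]]]] ++ [A [B [C [D c]]] & [A [B [C [D c]]]]]] ++ [A [B [C [C [D ~ [D c]]] <> [D c]]]]]

22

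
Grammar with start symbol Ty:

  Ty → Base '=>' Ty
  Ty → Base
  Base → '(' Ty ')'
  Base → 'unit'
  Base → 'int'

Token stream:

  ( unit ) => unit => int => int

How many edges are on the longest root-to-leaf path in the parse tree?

[Ty [Base ( [Ty [Base unit]] )] => [Ty [Base unit] => [Ty [Base int] => [Ty [Base int]]]]]

5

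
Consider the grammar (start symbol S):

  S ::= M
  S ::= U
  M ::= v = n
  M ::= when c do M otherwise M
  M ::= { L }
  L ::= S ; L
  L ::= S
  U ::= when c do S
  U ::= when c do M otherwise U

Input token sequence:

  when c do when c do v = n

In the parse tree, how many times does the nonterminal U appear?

[S [U when c do [S [U when c do [S [M v = n]]]]]]

2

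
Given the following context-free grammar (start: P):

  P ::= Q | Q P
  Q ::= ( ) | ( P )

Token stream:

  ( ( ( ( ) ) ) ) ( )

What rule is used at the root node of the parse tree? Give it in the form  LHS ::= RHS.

P ::= Q P

[P [Q ( [P [Q ( [P [Q ( [P [Q ( )]] )]] )]] )] [P [Q ( )]]]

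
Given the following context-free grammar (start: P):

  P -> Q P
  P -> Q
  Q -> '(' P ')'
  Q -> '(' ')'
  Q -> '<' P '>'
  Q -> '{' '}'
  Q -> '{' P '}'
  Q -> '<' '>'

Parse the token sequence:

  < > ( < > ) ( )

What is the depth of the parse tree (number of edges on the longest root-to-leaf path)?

[P [Q < >] [P [Q ( [P [Q < >]] )] [P [Q ( )]]]]

5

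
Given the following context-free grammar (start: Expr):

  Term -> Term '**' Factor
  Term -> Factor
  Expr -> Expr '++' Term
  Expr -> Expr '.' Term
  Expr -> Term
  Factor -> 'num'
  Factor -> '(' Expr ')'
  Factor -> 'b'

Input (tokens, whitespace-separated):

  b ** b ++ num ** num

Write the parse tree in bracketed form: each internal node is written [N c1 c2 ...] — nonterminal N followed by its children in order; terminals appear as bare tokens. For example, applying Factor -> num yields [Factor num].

[Expr [Expr [Term [Term [Factor b]] ** [Factor b]]] ++ [Term [Term [Factor num]] ** [Factor num]]]

Expr
Expr ++ Term
Term ++ Term
Term ** Factor ++ Term
Factor ** Factor ++ Term
b ** Factor ++ Term
b ** b ++ Term
b ** b ++ Term ** Factor
b ** b ++ Factor ** Factor
b ** b ++ num ** Factor
b ** b ++ num ** num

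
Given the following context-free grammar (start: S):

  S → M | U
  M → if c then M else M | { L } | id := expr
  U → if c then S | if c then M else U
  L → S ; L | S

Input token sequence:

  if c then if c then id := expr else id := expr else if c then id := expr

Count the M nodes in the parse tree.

[S [U if c then [M if c then [M id := expr] else [M id := expr]] else [U if c then [S [M id := expr]]]]]

4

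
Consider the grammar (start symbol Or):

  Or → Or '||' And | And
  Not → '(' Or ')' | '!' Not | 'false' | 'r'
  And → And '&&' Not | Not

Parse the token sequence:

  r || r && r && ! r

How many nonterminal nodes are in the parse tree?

[Or [Or [And [Not r]]] || [And [And [And [Not r]] && [Not r]] && [Not ! [Not r]]]]

11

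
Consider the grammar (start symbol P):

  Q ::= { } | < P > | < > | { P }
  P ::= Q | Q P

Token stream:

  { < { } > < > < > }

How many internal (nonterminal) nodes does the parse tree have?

10

[P [Q { [P [Q < [P [Q { }]] >] [P [Q < >] [P [Q < >]]]] }]]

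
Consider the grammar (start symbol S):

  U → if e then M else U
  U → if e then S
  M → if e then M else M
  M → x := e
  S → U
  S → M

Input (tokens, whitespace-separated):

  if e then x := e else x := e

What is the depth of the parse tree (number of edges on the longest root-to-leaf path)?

3

[S [M if e then [M x := e] else [M x := e]]]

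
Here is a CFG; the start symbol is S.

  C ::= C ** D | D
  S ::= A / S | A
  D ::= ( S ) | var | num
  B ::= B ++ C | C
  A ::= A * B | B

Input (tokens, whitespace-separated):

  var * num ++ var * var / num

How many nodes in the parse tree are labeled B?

[S [A [A [A [B [C [D var]]]] * [B [B [C [D num]]] ++ [C [D var]]]] * [B [C [D var]]]] / [S [A [B [C [D num]]]]]]

5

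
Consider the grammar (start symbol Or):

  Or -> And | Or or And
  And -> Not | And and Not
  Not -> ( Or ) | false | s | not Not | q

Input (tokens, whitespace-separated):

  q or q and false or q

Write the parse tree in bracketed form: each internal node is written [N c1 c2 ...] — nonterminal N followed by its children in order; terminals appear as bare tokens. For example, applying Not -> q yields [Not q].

[Or [Or [Or [And [Not q]]] or [And [And [Not q]] and [Not false]]] or [And [Not q]]]

Or
Or or And
Or or And or And
And or And or And
Not or And or And
q or And or And
q or And and Not or And
q or Not and Not or And
q or q and Not or And
q or q and false or And
q or q and false or Not
q or q and false or q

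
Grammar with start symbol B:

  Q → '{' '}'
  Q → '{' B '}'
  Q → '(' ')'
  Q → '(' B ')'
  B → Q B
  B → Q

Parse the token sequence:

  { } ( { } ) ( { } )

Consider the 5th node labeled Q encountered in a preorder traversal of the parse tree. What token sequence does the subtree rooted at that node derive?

{ }

[B [Q { }] [B [Q ( [B [Q { }]] )] [B [Q ( [B [Q { }]] )]]]]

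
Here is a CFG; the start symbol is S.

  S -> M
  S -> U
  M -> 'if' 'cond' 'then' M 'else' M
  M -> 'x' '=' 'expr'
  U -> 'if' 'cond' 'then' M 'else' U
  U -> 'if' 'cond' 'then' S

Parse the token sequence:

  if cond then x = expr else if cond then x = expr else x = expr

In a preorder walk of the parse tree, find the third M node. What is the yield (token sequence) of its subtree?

if cond then x = expr else x = expr

[S [M if cond then [M x = expr] else [M if cond then [M x = expr] else [M x = expr]]]]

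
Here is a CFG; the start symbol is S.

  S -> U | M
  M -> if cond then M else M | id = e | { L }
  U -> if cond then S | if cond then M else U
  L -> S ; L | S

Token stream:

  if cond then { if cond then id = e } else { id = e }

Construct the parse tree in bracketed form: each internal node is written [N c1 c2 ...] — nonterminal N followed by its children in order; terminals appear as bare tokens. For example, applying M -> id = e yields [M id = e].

[S [M if cond then [M { [L [S [U if cond then [S [M id = e]]]]] }] else [M { [L [S [M id = e]]] }]]]

S
M
if cond then M else M
if cond then { L } else M
if cond then { S } else M
if cond then { U } else M
if cond then { if cond then S } else M
if cond then { if cond then M } else M
if cond then { if cond then id = e } else M
if cond then { if cond then id = e } else { L }
if cond then { if cond then id = e } else { S }
if cond then { if cond then id = e } else { M }
if cond then { if cond then id = e } else { id = e }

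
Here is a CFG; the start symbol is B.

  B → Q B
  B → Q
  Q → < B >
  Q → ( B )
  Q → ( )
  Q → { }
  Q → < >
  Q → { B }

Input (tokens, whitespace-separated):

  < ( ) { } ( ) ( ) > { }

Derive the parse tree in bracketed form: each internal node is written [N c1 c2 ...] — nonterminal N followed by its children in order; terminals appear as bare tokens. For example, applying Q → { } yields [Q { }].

[B [Q < [B [Q ( )] [B [Q { }] [B [Q ( )] [B [Q ( )]]]]] >] [B [Q { }]]]

B
Q B
< B > B
< Q B > B
< ( ) B > B
< ( ) Q B > B
< ( ) { } B > B
< ( ) { } Q B > B
< ( ) { } ( ) B > B
< ( ) { } ( ) Q > B
< ( ) { } ( ) ( ) > B
< ( ) { } ( ) ( ) > Q
< ( ) { } ( ) ( ) > { }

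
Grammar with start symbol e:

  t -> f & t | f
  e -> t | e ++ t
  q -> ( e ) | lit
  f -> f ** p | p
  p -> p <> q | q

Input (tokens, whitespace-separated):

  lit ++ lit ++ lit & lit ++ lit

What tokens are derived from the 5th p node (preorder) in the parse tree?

[e [e [e [e [t [f [p [q lit]]]]] ++ [t [f [p [q lit]]]]] ++ [t [f [p [q lit]]] & [t [f [p [q lit]]]]]] ++ [t [f [p [q lit]]]]]

lit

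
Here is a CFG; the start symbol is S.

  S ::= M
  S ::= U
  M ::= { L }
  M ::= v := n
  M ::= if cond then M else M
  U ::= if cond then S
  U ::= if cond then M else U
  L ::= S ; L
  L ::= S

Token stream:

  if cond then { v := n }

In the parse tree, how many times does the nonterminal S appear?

3

[S [U if cond then [S [M { [L [S [M v := n]]] }]]]]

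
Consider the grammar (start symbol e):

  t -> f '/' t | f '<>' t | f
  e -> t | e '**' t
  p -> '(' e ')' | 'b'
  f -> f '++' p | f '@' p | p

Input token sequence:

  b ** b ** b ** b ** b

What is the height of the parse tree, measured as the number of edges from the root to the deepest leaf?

[e [e [e [e [e [t [f [p b]]]] ** [t [f [p b]]]] ** [t [f [p b]]]] ** [t [f [p b]]]] ** [t [f [p b]]]]

8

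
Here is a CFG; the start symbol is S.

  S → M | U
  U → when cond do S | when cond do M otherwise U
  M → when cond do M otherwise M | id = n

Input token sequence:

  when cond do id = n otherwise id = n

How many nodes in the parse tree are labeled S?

[S [M when cond do [M id = n] otherwise [M id = n]]]

1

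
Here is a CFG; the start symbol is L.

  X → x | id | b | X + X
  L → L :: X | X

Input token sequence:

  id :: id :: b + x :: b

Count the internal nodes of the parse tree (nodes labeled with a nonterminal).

[L [L [L [L [X id]] :: [X id]] :: [X [X b] + [X x]]] :: [X b]]

10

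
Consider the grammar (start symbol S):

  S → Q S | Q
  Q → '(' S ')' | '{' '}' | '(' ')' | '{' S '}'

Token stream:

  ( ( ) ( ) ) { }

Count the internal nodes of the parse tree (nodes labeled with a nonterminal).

8

[S [Q ( [S [Q ( )] [S [Q ( )]]] )] [S [Q { }]]]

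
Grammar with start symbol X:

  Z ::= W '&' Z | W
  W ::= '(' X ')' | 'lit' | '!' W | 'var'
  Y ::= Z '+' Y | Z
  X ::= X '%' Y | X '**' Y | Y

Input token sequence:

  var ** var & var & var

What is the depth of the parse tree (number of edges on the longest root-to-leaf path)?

[X [X [Y [Z [W var]]]] ** [Y [Z [W var] & [Z [W var] & [Z [W var]]]]]]

6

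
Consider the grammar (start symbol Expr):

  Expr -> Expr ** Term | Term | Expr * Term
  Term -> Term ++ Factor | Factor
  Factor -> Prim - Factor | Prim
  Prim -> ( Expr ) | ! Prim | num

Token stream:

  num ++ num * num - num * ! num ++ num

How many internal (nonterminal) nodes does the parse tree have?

[Expr [Expr [Expr [Term [Term [Factor [Prim num]]] ++ [Factor [Prim num]]]] * [Term [Factor [Prim num] - [Factor [Prim num]]]]] * [Term [Term [Factor [Prim ! [Prim num]]]] ++ [Factor [Prim num]]]]

21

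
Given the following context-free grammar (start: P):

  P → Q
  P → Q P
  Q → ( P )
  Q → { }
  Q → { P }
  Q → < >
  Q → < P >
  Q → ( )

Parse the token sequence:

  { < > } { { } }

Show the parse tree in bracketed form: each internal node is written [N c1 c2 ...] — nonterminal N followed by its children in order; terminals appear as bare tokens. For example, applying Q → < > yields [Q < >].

[P [Q { [P [Q < >]] }] [P [Q { [P [Q { }]] }]]]

P
Q P
{ P } P
{ Q } P
{ < > } P
{ < > } Q
{ < > } { P }
{ < > } { Q }
{ < > } { { } }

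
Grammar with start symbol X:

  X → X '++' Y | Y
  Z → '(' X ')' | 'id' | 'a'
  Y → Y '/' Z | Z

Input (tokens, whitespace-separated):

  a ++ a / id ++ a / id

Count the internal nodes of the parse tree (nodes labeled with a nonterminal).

13

[X [X [X [Y [Z a]]] ++ [Y [Y [Z a]] / [Z id]]] ++ [Y [Y [Z a]] / [Z id]]]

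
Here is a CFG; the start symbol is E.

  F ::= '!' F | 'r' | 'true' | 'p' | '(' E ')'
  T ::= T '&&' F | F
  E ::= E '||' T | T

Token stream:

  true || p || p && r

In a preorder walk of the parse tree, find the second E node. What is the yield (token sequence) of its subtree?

[E [E [E [T [F true]]] || [T [F p]]] || [T [T [F p]] && [F r]]]

true || p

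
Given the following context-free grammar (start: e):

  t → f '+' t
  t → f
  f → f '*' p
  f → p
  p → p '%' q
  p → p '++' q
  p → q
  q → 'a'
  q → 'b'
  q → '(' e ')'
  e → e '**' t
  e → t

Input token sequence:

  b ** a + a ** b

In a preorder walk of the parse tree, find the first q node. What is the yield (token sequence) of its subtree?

[e [e [e [t [f [p [q b]]]]] ** [t [f [p [q a]]] + [t [f [p [q a]]]]]] ** [t [f [p [q b]]]]]

b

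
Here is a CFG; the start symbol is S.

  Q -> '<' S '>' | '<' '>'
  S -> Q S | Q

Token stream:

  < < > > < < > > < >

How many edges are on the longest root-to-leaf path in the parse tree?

[S [Q < [S [Q < >]] >] [S [Q < [S [Q < >]] >] [S [Q < >]]]]

5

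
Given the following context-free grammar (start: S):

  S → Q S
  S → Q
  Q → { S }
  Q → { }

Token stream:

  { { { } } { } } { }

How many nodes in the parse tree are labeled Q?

5

[S [Q { [S [Q { [S [Q { }]] }] [S [Q { }]]] }] [S [Q { }]]]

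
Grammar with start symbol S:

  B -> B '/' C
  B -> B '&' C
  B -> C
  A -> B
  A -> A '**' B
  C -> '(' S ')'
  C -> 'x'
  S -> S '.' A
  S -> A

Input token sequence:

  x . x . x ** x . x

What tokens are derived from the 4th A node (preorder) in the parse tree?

[S [S [S [S [A [B [C x]]]] . [A [B [C x]]]] . [A [A [B [C x]]] ** [B [C x]]]] . [A [B [C x]]]]

x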